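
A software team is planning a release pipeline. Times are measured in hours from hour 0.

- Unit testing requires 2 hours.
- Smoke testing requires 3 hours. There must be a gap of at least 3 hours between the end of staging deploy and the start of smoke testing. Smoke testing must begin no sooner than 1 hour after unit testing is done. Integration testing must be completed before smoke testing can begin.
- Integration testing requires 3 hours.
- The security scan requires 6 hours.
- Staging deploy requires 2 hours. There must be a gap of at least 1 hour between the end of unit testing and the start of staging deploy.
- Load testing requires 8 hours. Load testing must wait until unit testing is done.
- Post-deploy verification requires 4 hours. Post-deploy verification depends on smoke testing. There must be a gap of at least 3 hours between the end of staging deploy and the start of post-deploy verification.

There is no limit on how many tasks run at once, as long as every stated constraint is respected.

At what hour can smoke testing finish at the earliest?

Nothing blocks integration testing, so it runs from hour 0 to hour 3.
Unit testing can start immediately at hour 0; it finishes at hour 2.
Staging deploy cannot begin until unit testing (finishes hour 2, plus 1-hour gap → hour 3). It runs from hour 3 to 3 + 2 = hour 5.
Smoke testing has to wait for staging deploy (finishes hour 5, plus 3-hour gap → hour 8); unit testing (finishes hour 2, plus 1-hour gap → hour 3); integration testing (finishes hour 3). The latest of these is hour 8, so smoke testing runs hour 8 to 8 + 3 = hour 11.

11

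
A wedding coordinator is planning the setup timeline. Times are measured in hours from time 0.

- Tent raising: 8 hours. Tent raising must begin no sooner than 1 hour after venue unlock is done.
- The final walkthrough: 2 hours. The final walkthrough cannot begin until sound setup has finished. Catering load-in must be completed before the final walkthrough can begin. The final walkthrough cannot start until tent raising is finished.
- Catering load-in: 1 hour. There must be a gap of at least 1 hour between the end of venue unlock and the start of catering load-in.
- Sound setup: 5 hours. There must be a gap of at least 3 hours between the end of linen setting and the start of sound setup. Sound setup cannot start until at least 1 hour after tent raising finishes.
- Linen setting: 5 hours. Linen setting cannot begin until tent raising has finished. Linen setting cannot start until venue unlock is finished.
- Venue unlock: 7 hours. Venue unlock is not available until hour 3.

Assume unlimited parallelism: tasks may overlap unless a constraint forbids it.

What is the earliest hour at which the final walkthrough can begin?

After its own release at hour 3, venue unlock can start at hour 3 and finishes at hour 10.
Catering load-in waits on venue unlock (finishes hour 10, plus 1-hour gap → hour 11), so it starts at hour 11 and finishes at 11 + 1 = hour 12.
After venue unlock (finishes hour 10, plus 1-hour gap → hour 11), tent raising can start at hour 11 and finishes at hour 19.
For linen setting: tent raising (finishes hour 19); venue unlock (finishes hour 10). Taking the maximum gives a start of hour 19, and it finishes at 19 + 5 = hour 24.
Sound setup needs all of linen setting (finishes hour 24, plus 3-hour gap → hour 27); tent raising (finishes hour 19, plus 1-hour gap → hour 20). That puts its earliest start at hour 27; it finishes at 27 + 5 = hour 32.
The final walkthrough waits on sound setup (finishes hour 32); catering load-in (finishes hour 12); tent raising (finishes hour 19). The latest of these is hour 32, which is the earliest the final walkthrough can start.

32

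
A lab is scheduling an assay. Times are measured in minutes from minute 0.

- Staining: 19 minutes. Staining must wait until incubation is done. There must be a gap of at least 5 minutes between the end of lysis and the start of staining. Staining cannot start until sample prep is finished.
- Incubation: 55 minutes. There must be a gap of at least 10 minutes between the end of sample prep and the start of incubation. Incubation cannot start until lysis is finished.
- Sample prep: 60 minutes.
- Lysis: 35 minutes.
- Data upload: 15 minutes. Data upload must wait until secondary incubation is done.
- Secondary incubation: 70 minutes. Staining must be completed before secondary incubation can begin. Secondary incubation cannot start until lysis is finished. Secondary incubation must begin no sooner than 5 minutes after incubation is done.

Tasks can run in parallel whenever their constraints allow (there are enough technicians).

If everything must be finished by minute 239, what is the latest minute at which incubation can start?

Nothing follows data upload; the deadline of minute 239 is its only limit. It must start by 239 − 15 = minute 224.
Since data upload (must start by minute 224) depends on it, secondary incubation must finish by minute 224. Backing off its 70-minute duration gives a latest start of minute 154.
Staining must finish before secondary incubation (must start by minute 154). With a 19-minute duration, staining must start by 154 − 19 = minute 135.
Incubation must finish in time for staining (must start by minute 135); secondary incubation (must start by minute 154, minus 5-minute gap → minute 149). The tightest is minute 135, so incubation must start by 135 − 55 = minute 80.

80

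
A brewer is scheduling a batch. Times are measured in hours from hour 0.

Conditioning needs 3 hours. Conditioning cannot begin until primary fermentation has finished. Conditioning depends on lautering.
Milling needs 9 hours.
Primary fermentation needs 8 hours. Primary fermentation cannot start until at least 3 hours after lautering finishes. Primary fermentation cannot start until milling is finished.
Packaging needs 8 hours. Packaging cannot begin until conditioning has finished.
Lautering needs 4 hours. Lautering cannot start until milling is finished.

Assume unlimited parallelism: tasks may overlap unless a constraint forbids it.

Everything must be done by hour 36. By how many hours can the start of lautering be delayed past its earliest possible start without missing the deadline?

Milling has no prerequisites, so it starts at hour 0 and finishes at hour 9.
Lautering cannot begin until milling (finishes hour 9). It runs from hour 9 to 9 + 4 = hour 13.

Working backward from the deadline:
Packaging must finish by hour 36; it takes 8 hours, so it must start by 36 − 8 = hour 28.
Since packaging (must start by hour 28) depends on it, conditioning must finish by hour 28. Backing off its 3-hour duration gives a latest start of hour 25.
Primary fermentation must finish before conditioning (must start by hour 25). With an 8-hour duration, primary fermentation must start by 25 − 8 = hour 17.
Lautering must finish in time for primary fermentation (must start by hour 17, minus 3-hour gap → hour 14); conditioning (must start by hour 25). The tightest is hour 14, so lautering must start by 14 − 4 = hour 10.
So lautering can start as early as hour 9 and as late as hour 10, giving 10 − 9 = 1 hour of slack.

1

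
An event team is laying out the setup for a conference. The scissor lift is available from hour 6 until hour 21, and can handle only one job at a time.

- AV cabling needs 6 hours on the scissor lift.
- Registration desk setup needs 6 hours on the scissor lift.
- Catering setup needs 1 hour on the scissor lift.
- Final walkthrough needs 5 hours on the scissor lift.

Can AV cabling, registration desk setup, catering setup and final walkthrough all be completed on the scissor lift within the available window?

The scissor lift window is 21 − 6 = 15 hours.
Running back to back, the jobs need 6 + 6 + 1 + 5 = 18 hours on the scissor lift.
Since 18 > 15, they cannot all fit.

No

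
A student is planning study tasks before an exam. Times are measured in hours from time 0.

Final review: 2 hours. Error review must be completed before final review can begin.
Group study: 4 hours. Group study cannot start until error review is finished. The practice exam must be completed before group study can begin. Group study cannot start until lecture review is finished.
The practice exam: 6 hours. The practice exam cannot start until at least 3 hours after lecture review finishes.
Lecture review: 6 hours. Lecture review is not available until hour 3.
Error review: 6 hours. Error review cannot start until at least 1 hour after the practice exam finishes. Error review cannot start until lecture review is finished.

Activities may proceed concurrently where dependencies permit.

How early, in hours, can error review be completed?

Lecture review waits on its own release at hour 3, so it starts at hour 3 and finishes at 3 + 6 = hour 9.
After lecture review (finishes hour 9, plus 3-hour gap → hour 12), the practice exam can start at hour 12 and finishes at hour 18.
Error review cannot start until the practice exam (finishes hour 18, plus 1-hour gap → hour 19); lecture review (finishes hour 9). The controlling bound is hour 19, so error review finishes at 19 + 6 = hour 25.

25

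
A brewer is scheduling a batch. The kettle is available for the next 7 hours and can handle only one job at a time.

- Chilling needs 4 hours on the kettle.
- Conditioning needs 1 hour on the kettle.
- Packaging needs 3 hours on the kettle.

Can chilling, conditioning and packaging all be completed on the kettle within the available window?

Running back to back, the jobs need 4 + 1 + 3 = 8 hours on the kettle.
Since 8 > 7, they cannot all fit.

No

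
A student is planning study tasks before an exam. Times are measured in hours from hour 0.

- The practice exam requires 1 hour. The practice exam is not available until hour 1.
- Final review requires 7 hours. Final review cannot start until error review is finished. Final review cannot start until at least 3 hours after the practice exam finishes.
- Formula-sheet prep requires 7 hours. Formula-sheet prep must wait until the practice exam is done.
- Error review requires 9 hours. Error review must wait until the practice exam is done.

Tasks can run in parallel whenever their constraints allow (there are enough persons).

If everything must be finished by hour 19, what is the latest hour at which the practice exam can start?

To finish by hour 19, final review (duration 7) must start no later than hour 12.
Error review must finish before final review (must start by hour 12). With a 9-hour duration, error review must start by 12 − 9 = hour 3.
Formula-sheet prep must finish by hour 19; it takes 7 hours, so it must start by 19 − 7 = hour 12.
The practice exam has several dependents: error review (must start by hour 3); formula-sheet prep (must start by hour 12); final review (must start by hour 12, minus 3-hour gap → hour 9). The earliest of those limits is hour 3, so the practice exam must start by 3 − 1 = hour 2.

2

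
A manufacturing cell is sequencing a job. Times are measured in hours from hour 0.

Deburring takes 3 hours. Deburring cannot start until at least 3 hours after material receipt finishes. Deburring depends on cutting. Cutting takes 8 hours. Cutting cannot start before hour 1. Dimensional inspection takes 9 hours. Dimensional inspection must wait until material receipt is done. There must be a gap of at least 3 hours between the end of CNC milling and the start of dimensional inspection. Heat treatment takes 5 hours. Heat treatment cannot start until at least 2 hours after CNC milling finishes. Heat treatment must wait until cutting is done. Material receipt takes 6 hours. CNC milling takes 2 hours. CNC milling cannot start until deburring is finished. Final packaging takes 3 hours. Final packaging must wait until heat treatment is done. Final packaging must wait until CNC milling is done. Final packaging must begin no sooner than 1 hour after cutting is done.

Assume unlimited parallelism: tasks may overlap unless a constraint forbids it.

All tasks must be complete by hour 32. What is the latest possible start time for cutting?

7

To finish by hour 32, final packaging (duration 3) must start no later than hour 29.
Since final packaging (must start by hour 29) depends on it, heat treatment must finish by hour 29. Backing off its 5-hour duration gives a latest start of hour 24.
Dimensional inspection has no dependents, so it just needs to finish by hour 32. Starting by 32 − 9 = hour 23 achieves that.
CNC milling has several dependents: heat treatment (must start by hour 24, minus 2-hour gap → hour 22); dimensional inspection (must start by hour 23, minus 3-hour gap → hour 20); final packaging (must start by hour 29). The earliest of those limits is hour 20, so CNC milling must start by 20 − 2 = hour 18.
Deburring has to be done before CNC milling (must start by hour 18). That means finishing by hour 18, i.e. starting by 18 − 3 = hour 15.
For cutting: deburring (must start by hour 15); heat treatment (must start by hour 24); final packaging (must start by hour 29, minus 1-hour gap → hour 28). The most restrictive is hour 15; with an 8-hour duration, cutting must start by hour 7.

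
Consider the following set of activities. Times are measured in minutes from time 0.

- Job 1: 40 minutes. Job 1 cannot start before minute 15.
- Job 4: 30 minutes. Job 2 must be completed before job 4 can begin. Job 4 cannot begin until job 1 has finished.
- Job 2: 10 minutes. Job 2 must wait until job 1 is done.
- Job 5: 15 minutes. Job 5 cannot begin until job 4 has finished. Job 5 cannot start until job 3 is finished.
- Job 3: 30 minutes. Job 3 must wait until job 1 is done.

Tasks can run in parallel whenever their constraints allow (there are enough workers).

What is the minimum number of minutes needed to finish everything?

Job 1 cannot begin until its own release at minute 15. It runs from minute 15 to 15 + 40 = minute 55.
After job 1 (finishes minute 55), job 3 can start at minute 55 and finishes at minute 85.
Job 2 waits on job 1 (finishes minute 55), so it starts at minute 55 and finishes at 55 + 10 = minute 65.
Job 4 has to wait for job 2 (finishes minute 65); job 1 (finishes minute 55). The latest of these is minute 65, so job 4 runs minute 65 to 65 + 30 = minute 95.
For job 5: job 4 (finishes minute 95); job 3 (finishes minute 85). Taking the maximum gives a start of minute 95, and it finishes at 95 + 15 = minute 110.
All tasks are finished once the last one completes. Finish times: Job 1 at 55, Job 2 at 65, Job 3 at 85, Job 4 at 95, Job 5 at 110. The latest is minute 110.

110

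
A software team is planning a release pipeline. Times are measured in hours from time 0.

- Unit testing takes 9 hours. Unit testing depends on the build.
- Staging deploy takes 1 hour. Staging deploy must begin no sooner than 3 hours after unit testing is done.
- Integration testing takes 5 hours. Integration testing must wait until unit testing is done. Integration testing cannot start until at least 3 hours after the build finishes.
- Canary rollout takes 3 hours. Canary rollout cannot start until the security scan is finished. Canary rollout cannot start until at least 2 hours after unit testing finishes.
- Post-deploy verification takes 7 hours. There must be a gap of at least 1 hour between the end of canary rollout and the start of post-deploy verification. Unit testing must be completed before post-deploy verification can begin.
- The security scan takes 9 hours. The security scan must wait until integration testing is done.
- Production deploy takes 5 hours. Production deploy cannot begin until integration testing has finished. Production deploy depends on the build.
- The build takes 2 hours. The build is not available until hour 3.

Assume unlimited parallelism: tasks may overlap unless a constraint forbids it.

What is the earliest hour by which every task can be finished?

39

The build cannot begin until its own release at hour 3. It runs from hour 3 to 3 + 2 = hour 5.
After the build (finishes hour 5), unit testing can start at hour 5 and finishes at hour 14.
Staging deploy cannot begin until unit testing (finishes hour 14, plus 3-hour gap → hour 17). It runs from hour 17 to 17 + 1 = hour 18.
Integration testing cannot start until unit testing (finishes hour 14); the build (finishes hour 5, plus 3-hour gap → hour 8). The controlling bound is hour 14, so integration testing finishes at 14 + 5 = hour 19.
Production deploy needs all of integration testing (finishes hour 19); the build (finishes hour 5). That puts its earliest start at hour 19; it finishes at 19 + 5 = hour 24.
The security scan waits on integration testing (finishes hour 19), so it starts at hour 19 and finishes at 19 + 9 = hour 28.
For canary rollout: the security scan (finishes hour 28); unit testing (finishes hour 14, plus 2-hour gap → hour 16). Taking the maximum gives a start of hour 28, and it finishes at 28 + 3 = hour 31.
For post-deploy verification: canary rollout (finishes hour 31, plus 1-hour gap → hour 32); unit testing (finishes hour 14). Taking the maximum gives a start of hour 32, and it finishes at 32 + 7 = hour 39.
All tasks are finished once the last one completes. Finish times: The build at 5, Unit testing at 14, Integration testing at 19, The security scan at 28, Staging deploy at 18, Canary rollout at 31, Production deploy at 24, Post-deploy verification at 39. The latest is hour 39.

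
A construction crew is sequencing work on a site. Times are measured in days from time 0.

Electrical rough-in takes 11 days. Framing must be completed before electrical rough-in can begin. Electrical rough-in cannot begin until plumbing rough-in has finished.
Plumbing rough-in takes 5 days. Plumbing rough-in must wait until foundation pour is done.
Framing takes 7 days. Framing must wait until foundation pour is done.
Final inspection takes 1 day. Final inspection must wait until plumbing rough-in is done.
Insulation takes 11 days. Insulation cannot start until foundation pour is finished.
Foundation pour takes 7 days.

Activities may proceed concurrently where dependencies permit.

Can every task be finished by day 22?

Nothing blocks foundation pour, so it runs from day 0 to day 7.
After foundation pour (finishes day 7), insulation can start at day 7 and finishes at day 18.
Plumbing rough-in waits on foundation pour (finishes day 7), so it starts at day 7 and finishes at 7 + 5 = day 12.
After plumbing rough-in (finishes day 12), final inspection can start at day 12 and finishes at day 13.
Framing waits on foundation pour (finishes day 7), so it starts at day 7 and finishes at 7 + 7 = day 14.
For electrical rough-in: framing (finishes day 14); plumbing rough-in (finishes day 12). Taking the maximum gives a start of day 14, and it finishes at 14 + 11 = day 25.
The earliest everything can be done is day 25, which is after the deadline of 22, so it is not possible.

No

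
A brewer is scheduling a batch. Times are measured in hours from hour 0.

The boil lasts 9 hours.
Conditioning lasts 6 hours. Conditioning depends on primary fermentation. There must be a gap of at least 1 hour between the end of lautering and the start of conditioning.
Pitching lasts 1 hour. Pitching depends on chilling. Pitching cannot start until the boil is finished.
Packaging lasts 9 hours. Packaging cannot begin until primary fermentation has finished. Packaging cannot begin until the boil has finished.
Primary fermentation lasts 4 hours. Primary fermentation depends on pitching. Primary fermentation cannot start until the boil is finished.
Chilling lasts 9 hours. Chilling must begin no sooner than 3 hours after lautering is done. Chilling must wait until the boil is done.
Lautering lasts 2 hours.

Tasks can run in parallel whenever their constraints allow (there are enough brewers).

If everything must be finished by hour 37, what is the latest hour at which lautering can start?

Conditioning has no dependents, so it just needs to finish by hour 37. Starting by 37 − 6 = hour 31 achieves that.
Packaging must finish by hour 37; it takes 9 hours, so it must start by 37 − 9 = hour 28.
For primary fermentation: conditioning (must start by hour 31); packaging (must start by hour 28). The most restrictive is hour 28; with a 4-hour duration, primary fermentation must start by hour 24.
Since primary fermentation (must start by hour 24) depends on it, pitching must finish by hour 24. Backing off its 1-hour duration gives a latest start of hour 23.
Chilling feeds into pitching (must start by hour 23); so chilling must finish by hour 23 and therefore start by hour 14.
Lautering feeds chilling (must start by hour 14, minus 3-hour gap → hour 11); conditioning (must start by hour 31, minus 1-hour gap → hour 30). Taking the minimum, lautering must finish by hour 11 and start by 11 − 2 = hour 9.

9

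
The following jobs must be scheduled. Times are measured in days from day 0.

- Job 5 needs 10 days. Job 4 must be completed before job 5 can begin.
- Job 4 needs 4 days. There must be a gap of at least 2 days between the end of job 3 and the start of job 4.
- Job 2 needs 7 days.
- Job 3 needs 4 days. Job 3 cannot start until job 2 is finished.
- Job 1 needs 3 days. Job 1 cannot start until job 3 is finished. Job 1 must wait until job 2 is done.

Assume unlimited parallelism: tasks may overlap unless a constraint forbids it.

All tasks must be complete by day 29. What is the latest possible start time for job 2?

Nothing follows job 1; the deadline of day 29 is its only limit. It must start by 29 − 3 = day 26.
To finish by day 29, job 5 (duration 10) must start no later than day 19.
Job 4 feeds into job 5 (must start by day 19); so job 4 must finish by day 19 and therefore start by day 15.
For job 3: job 1 (must start by day 26); job 4 (must start by day 15, minus 2-day gap → day 13). The most restrictive is day 13; with a 4-day duration, job 3 must start by day 9.
For job 2: job 1 (must start by day 26); job 3 (must start by day 9). The most restrictive is day 9; with a 7-day duration, job 2 must start by day 2.

2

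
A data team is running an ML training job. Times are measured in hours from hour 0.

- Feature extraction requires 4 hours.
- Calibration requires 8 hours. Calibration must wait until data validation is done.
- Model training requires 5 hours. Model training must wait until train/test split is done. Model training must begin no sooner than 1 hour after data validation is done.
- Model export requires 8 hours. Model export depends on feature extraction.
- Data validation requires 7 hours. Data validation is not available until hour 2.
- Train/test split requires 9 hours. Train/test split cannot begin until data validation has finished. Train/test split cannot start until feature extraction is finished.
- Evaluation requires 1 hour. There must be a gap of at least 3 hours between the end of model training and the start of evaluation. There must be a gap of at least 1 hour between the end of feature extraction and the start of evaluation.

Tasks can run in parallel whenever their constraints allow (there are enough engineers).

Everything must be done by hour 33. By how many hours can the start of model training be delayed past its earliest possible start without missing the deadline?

Feature extraction has no prerequisites, so it starts at hour 0 and finishes at hour 4.
Data validation cannot begin until its own release at hour 2. It runs from hour 2 to 2 + 7 = hour 9.
For train/test split: data validation (finishes hour 9); feature extraction (finishes hour 4). Taking the maximum gives a start of hour 9, and it finishes at 9 + 9 = hour 18.
Model training has to wait for train/test split (finishes hour 18); data validation (finishes hour 9, plus 1-hour gap → hour 10). The latest of these is hour 18, so model training runs hour 18 to 18 + 5 = hour 23.

Working backward from the deadline:
Nothing follows evaluation; the deadline of hour 33 is its only limit. It must start by 33 − 1 = hour 32.
Model training has to be done before evaluation (must start by hour 32, minus 3-hour gap → hour 29). That means finishing by hour 29, i.e. starting by 29 − 5 = hour 24.
So model training can start as early as hour 18 and as late as hour 24, giving 24 − 18 = 6 hours of slack.

6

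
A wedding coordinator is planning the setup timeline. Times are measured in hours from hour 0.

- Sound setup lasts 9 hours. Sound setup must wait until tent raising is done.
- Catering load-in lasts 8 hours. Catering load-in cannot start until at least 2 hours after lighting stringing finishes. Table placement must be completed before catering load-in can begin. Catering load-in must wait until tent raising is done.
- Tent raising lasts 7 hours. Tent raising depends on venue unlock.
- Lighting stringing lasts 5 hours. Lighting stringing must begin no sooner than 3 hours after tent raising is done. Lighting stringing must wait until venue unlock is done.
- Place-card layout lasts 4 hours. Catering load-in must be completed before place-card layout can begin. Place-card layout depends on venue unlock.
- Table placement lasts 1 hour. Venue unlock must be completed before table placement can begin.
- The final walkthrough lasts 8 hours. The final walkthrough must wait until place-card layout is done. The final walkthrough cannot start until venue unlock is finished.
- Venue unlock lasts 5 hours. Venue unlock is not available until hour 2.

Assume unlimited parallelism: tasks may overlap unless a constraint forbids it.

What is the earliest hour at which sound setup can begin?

Venue unlock cannot begin until its own release at hour 2. It runs from hour 2 to 2 + 5 = hour 7.
Tent raising waits on venue unlock (finishes hour 7), so it starts at hour 7 and finishes at 7 + 7 = hour 14.
Sound setup waits on tent raising (finishes hour 14), so the earliest it can start is hour 14.

14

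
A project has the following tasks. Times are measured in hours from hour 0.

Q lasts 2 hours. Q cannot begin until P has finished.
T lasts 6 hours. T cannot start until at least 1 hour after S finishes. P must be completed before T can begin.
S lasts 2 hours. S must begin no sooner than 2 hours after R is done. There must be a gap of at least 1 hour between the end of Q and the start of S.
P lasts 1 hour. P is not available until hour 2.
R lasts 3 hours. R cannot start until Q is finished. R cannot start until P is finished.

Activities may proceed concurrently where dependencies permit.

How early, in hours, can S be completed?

P waits on its own release at hour 2, so it starts at hour 2 and finishes at 2 + 1 = hour 3.
Q waits on P (finishes hour 3), so it starts at hour 3 and finishes at 3 + 2 = hour 5.
R has to wait for Q (finishes hour 5); P (finishes hour 3). The latest of these is hour 5, so R runs hour 5 to 5 + 3 = hour 8.
For S: R (finishes hour 8, plus 2-hour gap → hour 10); Q (finishes hour 5, plus 1-hour gap → hour 6). Taking the maximum gives a start of hour 10, and it finishes at 10 + 2 = hour 12.

12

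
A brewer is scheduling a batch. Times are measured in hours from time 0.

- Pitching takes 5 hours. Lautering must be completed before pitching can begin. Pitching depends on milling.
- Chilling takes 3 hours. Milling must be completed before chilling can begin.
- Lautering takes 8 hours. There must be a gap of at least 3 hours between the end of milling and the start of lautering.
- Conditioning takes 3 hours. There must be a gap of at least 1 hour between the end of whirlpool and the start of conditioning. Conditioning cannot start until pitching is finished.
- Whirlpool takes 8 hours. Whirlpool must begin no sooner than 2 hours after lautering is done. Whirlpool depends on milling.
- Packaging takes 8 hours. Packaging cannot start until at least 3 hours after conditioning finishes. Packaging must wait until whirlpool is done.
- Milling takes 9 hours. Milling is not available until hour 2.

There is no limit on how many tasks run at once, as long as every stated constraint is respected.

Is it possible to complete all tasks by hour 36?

No

Milling cannot begin until its own release at hour 2. It runs from hour 2 to 2 + 9 = hour 11.
Chilling cannot begin until milling (finishes hour 11). It runs from hour 11 to 11 + 3 = hour 14.
After milling (finishes hour 11, plus 3-hour gap → hour 14), lautering can start at hour 14 and finishes at hour 22.
Pitching needs all of lautering (finishes hour 22); milling (finishes hour 11). That puts its earliest start at hour 22; it finishes at 22 + 5 = hour 27.
Whirlpool has to wait for lautering (finishes hour 22, plus 2-hour gap → hour 24); milling (finishes hour 11). The latest of these is hour 24, so whirlpool runs hour 24 to 24 + 8 = hour 32.
Conditioning has to wait for whirlpool (finishes hour 32, plus 1-hour gap → hour 33); pitching (finishes hour 27). The latest of these is hour 33, so conditioning runs hour 33 to 33 + 3 = hour 36.
Packaging needs all of conditioning (finishes hour 36, plus 3-hour gap → hour 39); whirlpool (finishes hour 32). That puts its earliest start at hour 39; it finishes at 39 + 8 = hour 47.
The earliest everything can be done is hour 47, which is after the deadline of 36, so it is not possible.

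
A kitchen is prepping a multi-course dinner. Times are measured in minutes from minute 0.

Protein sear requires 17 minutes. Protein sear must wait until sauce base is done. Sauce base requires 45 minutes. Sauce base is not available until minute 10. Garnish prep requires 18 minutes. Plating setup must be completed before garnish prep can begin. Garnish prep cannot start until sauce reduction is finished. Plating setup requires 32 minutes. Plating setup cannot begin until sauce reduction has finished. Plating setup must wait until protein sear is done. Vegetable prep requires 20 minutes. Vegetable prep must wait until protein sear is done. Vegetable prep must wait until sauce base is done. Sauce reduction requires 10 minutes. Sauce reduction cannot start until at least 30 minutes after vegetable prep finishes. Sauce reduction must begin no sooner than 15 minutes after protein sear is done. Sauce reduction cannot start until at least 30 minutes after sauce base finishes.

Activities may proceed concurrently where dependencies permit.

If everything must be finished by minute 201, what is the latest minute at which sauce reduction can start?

Garnish prep has no dependents, so it just needs to finish by minute 201. Starting by 201 − 18 = minute 183 achieves that.
Since garnish prep (must start by minute 183) depends on it, plating setup must finish by minute 183. Backing off its 32-minute duration gives a latest start of minute 151.
Sauce reduction has several dependents: plating setup (must start by minute 151); garnish prep (must start by minute 183). The earliest of those limits is minute 151, so sauce reduction must start by 151 − 10 = minute 141.

141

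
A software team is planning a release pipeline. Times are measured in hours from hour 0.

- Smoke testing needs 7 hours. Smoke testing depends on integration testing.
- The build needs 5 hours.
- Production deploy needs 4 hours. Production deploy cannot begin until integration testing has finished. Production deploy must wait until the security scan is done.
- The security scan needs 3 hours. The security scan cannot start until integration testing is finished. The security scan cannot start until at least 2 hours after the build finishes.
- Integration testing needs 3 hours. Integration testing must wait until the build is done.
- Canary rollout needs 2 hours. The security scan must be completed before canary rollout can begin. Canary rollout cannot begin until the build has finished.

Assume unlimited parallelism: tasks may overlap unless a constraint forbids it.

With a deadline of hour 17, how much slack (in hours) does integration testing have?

2

The build has no prerequisites, so it starts at hour 0 and finishes at hour 5.
Integration testing waits on the build (finishes hour 5), so it starts at hour 5 and finishes at 5 + 3 = hour 8.

Working backward from the deadline:
Nothing follows canary rollout; the deadline of hour 17 is its only limit. It must start by 17 − 2 = hour 15.
Nothing follows production deploy; the deadline of hour 17 is its only limit. It must start by 17 − 4 = hour 13.
The security scan must finish in time for canary rollout (must start by hour 15); production deploy (must start by hour 13). The tightest is hour 13, so the security scan must start by 13 − 3 = hour 10.
Smoke testing has no dependents, so it just needs to finish by hour 17. Starting by 17 − 7 = hour 10 achieves that.
Integration testing has several dependents: the security scan (must start by hour 10); smoke testing (must start by hour 10); production deploy (must start by hour 13). The earliest of those limits is hour 10, so integration testing must start by 10 − 3 = hour 7.
So integration testing can start as early as hour 5 and as late as hour 7, giving 7 − 5 = 2 hours of slack.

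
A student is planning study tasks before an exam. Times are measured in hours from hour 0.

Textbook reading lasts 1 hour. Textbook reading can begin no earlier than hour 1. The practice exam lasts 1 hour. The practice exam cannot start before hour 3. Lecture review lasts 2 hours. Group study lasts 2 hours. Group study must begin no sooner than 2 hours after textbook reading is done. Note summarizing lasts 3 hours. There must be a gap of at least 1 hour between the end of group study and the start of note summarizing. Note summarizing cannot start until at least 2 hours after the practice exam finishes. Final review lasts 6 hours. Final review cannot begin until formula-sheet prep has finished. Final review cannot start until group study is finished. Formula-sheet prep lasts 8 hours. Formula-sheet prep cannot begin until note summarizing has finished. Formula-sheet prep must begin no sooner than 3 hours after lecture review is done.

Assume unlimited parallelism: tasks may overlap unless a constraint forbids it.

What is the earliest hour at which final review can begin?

The practice exam waits on its own release at hour 3, so it starts at hour 3 and finishes at 3 + 1 = hour 4.
Lecture review has no prerequisites, so it starts at hour 0 and finishes at hour 2.
Textbook reading waits on its own release at hour 1, so it starts at hour 1 and finishes at 1 + 1 = hour 2.
After textbook reading (finishes hour 2, plus 2-hour gap → hour 4), group study can start at hour 4 and finishes at hour 6.
Note summarizing needs all of group study (finishes hour 6, plus 1-hour gap → hour 7); the practice exam (finishes hour 4, plus 2-hour gap → hour 6). That puts its earliest start at hour 7; it finishes at 7 + 3 = hour 10.
Formula-sheet prep cannot start until note summarizing (finishes hour 10); lecture review (finishes hour 2, plus 3-hour gap → hour 5). The controlling bound is hour 10, so formula-sheet prep finishes at 10 + 8 = hour 18.
Final review waits on formula-sheet prep (finishes hour 18); group study (finishes hour 6). The latest of these is hour 18, which is the earliest final review can start.

18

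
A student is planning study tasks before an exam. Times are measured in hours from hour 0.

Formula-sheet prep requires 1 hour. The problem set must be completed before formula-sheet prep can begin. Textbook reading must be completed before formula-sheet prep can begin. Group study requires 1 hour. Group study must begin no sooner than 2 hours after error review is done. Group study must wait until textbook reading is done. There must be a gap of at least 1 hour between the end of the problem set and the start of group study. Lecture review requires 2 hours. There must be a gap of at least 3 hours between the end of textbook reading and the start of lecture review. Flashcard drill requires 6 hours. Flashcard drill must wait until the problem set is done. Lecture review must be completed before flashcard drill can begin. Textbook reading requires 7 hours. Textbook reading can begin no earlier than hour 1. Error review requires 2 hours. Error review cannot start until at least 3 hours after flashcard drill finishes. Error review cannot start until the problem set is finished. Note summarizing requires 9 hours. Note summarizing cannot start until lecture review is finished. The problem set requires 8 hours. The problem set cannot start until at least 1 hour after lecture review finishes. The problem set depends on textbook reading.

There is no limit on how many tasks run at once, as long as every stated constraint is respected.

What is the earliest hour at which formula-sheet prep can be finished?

23

After its own release at hour 1, textbook reading can start at hour 1 and finishes at hour 8.
Lecture review cannot begin until textbook reading (finishes hour 8, plus 3-hour gap → hour 11). It runs from hour 11 to 11 + 2 = hour 13.
The problem set cannot start until lecture review (finishes hour 13, plus 1-hour gap → hour 14); textbook reading (finishes hour 8). The controlling bound is hour 14, so the problem set finishes at 14 + 8 = hour 22.
Formula-sheet prep needs all of the problem set (finishes hour 22); textbook reading (finishes hour 8). That puts its earliest start at hour 22; it finishes at 22 + 1 = hour 23.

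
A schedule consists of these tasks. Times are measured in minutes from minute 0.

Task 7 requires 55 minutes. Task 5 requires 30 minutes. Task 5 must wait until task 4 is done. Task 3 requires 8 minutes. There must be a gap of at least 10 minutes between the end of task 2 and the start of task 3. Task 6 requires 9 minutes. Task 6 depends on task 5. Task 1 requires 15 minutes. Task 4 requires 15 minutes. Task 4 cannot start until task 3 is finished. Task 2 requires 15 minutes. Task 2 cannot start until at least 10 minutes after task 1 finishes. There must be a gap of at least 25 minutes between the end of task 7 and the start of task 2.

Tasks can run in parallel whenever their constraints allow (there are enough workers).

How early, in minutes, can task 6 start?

Task 7 has no prerequisites, so it starts at minute 0 and finishes at minute 55.
Task 1 can start immediately at minute 0; it finishes at minute 15.
For task 2: task 1 (finishes minute 15, plus 10-minute gap → minute 25); task 7 (finishes minute 55, plus 25-minute gap → minute 80). Taking the maximum gives a start of minute 80, and it finishes at 80 + 15 = minute 95.
Task 3 cannot begin until task 2 (finishes minute 95, plus 10-minute gap → minute 105). It runs from minute 105 to 105 + 8 = minute 113.
Task 4 cannot begin until task 3 (finishes minute 113). It runs from minute 113 to 113 + 15 = minute 128.
Task 5 cannot begin until task 4 (finishes minute 128). It runs from minute 128 to 128 + 30 = minute 158.
Task 6 waits on task 5 (finishes minute 158), so the earliest it can start is minute 158.

158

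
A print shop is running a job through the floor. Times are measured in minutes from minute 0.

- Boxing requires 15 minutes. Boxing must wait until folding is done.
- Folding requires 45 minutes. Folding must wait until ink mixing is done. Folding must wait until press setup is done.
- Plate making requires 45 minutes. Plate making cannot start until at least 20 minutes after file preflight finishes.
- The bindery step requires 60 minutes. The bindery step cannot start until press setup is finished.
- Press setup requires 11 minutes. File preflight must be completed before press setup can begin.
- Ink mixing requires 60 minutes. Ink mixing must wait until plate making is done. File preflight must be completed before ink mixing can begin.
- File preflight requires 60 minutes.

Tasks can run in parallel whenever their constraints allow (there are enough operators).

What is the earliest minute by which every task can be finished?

Nothing blocks file preflight, so it runs from minute 0 to minute 60.
Press setup waits on file preflight (finishes minute 60), so it starts at minute 60 and finishes at 60 + 11 = minute 71.
The bindery step waits on press setup (finishes minute 71), so it starts at minute 71 and finishes at 71 + 60 = minute 131.
Plate making cannot begin until file preflight (finishes minute 60, plus 20-minute gap → minute 80). It runs from minute 80 to 80 + 45 = minute 125.
For ink mixing: plate making (finishes minute 125); file preflight (finishes minute 60). Taking the maximum gives a start of minute 125, and it finishes at 125 + 60 = minute 185.
Folding cannot start until ink mixing (finishes minute 185); press setup (finishes minute 71). The controlling bound is minute 185, so folding finishes at 185 + 45 = minute 230.
Boxing waits on folding (finishes minute 230), so it starts at minute 230 and finishes at 230 + 15 = minute 245.
All tasks are finished once the last one completes. Finish times: File preflight at 60, Plate making at 125, Ink mixing at 185, Press setup at 71, Folding at 230, The bindery step at 131, Boxing at 245. The latest is minute 245.

245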